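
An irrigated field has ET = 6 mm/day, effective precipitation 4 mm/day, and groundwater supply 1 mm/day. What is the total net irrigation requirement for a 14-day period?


Daily deficit = ET - Pe - GW = 6 - 4 - 1 = 1 mm/day
NIR = 1 * 14 = 14 mm

14.0000 mm


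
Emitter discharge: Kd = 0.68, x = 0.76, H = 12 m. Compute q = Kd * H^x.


q = Kd * H^x = 0.68 * 12^0.76 = 0.68 * 6.609639

4.4946 L/h


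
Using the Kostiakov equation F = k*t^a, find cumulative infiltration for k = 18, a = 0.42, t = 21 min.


F = k * t^a = 18 * 21^0.42
F = 18 * 3.591965

64.6554 mm


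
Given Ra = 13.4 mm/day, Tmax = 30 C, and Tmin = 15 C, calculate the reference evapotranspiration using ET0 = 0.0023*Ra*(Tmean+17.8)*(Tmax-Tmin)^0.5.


Tmean = (Tmax + Tmin)/2 = (30 + 15)/2 = 22.5
ET0 = 0.0023 * 13.4 * (22.5 + 17.8) * sqrt(30 - 15)
ET0 = 0.0023 * 13.4 * 40.3 * 3.872983

4.8104 mm/day


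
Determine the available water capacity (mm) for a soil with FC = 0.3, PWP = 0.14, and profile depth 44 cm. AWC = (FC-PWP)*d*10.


AWC = (FC - PWP) * d * 10
AWC = (0.3 - 0.14) * 44 * 10
AWC = 0.1600 * 44 * 10

70.4000 mm


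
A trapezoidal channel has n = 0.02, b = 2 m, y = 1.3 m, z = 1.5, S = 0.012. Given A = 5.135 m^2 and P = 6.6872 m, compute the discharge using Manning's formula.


R = A/P = 5.135/6.6872 = 0.767885
Q = (1/0.02) * 5.135 * 0.767885^(2/3) * 0.012^0.5

23.5848 m^3/s


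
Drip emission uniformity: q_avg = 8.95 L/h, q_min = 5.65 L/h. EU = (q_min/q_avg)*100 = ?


EU = (q_min/q_avg)*100 = (5.65/8.95)*100 = 63.1285%

63.1285 %


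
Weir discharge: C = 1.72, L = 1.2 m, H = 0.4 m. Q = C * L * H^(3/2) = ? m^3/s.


Q = C * L * H^(3/2) = 1.72 * 1.2 * 0.4^1.5 = 1.72 * 1.2 * 0.252982

0.5222 m^3/s


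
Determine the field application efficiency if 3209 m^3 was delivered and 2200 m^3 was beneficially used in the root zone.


Ea = V_root / V_field * 100 = 2200 / 3209 * 100 = 68.5572%

68.5572 %


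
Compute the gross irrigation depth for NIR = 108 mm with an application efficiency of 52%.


Ea = 52% = 0.52
GID = NIR / Ea = 108 / 0.52 = 207.6923 mm

207.6923 mm


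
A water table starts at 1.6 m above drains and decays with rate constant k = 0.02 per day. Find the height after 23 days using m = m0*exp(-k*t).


m = m0 * exp(-k*t)
m = 1.6 * exp(-0.02 * 23)
m = 1.6 * exp(-0.4600)

1.0101 m


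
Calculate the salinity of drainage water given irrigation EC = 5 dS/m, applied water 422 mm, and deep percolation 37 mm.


EC_dw = EC_iw * D_iw / D_dw
EC_dw = 5 * 422 / 37
EC_dw = 2110 / 37

57.0270 dS/m


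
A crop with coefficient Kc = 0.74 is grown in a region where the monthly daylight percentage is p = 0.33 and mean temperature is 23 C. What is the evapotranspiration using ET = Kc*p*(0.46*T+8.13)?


ET = Kc * p * (0.46*T + 8.13)
ET = 0.74 * 0.33 * (0.46*23 + 8.13)
ET = 0.74 * 0.33 * 18.7100

4.5690 mm/day


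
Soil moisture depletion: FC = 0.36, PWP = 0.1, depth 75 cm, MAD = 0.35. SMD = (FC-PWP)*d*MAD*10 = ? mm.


SMD = (FC - PWP) * d * MAD * 10
SMD = (0.36 - 0.1) * 75 * 0.35 * 10
SMD = 0.2600 * 75 * 0.35 * 10

68.2500 mm


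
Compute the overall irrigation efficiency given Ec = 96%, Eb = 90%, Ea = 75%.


Ec = 0.96, Eb = 0.9, Ea = 0.75
E = 0.96 * 0.9 * 0.75 * 100 = 64.8000%

64.8000 %


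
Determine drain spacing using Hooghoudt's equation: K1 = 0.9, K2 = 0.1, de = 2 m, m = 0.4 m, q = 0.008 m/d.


S^2 = 8*K2*de*m/q + 4*K1*m^2/q
S^2 = 8*0.1*2*0.4/0.008 + 4*0.9*0.4^2/0.008
S = sqrt(152.0000)

12.3288 m


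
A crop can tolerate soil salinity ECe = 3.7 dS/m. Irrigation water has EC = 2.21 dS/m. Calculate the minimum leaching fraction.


LR = ECiw / (5*ECe - ECiw)
LR = 2.21 / (5*3.7 - 2.21)
LR = 2.21 / 16.2900

0.1357


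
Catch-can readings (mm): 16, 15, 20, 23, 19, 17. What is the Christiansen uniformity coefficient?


mean = 18.333333 mm
MAD = 2.333333 mm
CU = (1 - 2.333333/18.333333)*100

87.2727 %


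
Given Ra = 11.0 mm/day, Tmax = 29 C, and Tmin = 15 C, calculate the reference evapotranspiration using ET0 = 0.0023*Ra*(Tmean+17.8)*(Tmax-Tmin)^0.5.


Tmean = (Tmax + Tmin)/2 = (29 + 15)/2 = 22.0
ET0 = 0.0023 * 11.0 * (22.0 + 17.8) * sqrt(29 - 15)
ET0 = 0.0023 * 11.0 * 39.8 * 3.741657

3.7676 mm/day


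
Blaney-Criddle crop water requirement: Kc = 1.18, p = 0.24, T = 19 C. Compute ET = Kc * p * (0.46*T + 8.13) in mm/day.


ET = Kc * p * (0.46*T + 8.13)
ET = 1.18 * 0.24 * (0.46*19 + 8.13)
ET = 1.18 * 0.24 * 16.8700

4.7776 mm/day


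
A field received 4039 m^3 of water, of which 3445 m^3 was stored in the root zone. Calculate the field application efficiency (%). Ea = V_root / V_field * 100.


Ea = V_root / V_field * 100 = 3445 / 4039 * 100 = 85.2934%

85.2934 %


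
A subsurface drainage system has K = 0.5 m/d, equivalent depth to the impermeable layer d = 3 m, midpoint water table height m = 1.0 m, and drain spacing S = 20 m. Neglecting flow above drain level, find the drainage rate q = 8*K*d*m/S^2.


q = 8*K*d*m/S^2
q = 8*0.5*3*1.0/20^2
q = 12.0000 / 400

0.0300 m/d


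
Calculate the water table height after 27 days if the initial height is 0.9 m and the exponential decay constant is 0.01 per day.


m = m0 * exp(-k*t)
m = 0.9 * exp(-0.01 * 27)
m = 0.9 * exp(-0.2700)

0.6870 m


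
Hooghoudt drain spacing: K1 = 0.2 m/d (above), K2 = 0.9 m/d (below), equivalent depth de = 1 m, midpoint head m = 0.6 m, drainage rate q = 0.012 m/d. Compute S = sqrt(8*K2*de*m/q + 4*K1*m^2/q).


S^2 = 8*K2*de*m/q + 4*K1*m^2/q
S^2 = 8*0.9*1*0.6/0.012 + 4*0.2*0.6^2/0.012
S = sqrt(384.0000)

19.5959 m


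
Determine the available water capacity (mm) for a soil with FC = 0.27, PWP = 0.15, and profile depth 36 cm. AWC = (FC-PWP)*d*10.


AWC = (FC - PWP) * d * 10
AWC = (0.27 - 0.15) * 36 * 10
AWC = 0.1200 * 36 * 10

43.2000 mm


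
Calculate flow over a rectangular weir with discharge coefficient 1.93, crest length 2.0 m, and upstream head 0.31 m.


Q = C * L * H^(3/2) = 1.93 * 2.0 * 0.31^1.5 = 1.93 * 2.0 * 0.172601

0.6662 m^3/s


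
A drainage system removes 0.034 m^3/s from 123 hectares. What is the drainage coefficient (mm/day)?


DC = Q * 86400 / (A * 10000) * 1000
DC = 0.034 * 86400 / (123 * 10000) * 1000
DC = 2937600.0000 / 1230000

2.3883 mm/day


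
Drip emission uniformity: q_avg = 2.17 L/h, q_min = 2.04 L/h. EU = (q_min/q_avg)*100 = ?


EU = (q_min/q_avg)*100 = (2.04/2.17)*100 = 94.0092%

94.0092 %


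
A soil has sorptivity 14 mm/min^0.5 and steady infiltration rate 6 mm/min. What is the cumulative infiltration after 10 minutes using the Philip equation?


F = S*sqrt(t) + A*t
F = 14*sqrt(10) + 6*10
F = 14*3.162278 + 60

104.2719 mm


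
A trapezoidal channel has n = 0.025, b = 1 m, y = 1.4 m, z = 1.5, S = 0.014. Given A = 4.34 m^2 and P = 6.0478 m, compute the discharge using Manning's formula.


R = A/P = 4.34/6.0478 = 0.717616
Q = (1/0.025) * 4.34 * 0.717616^(2/3) * 0.014^0.5

16.4642 m^3/s


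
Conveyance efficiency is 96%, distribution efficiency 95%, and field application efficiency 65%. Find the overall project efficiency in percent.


Ec = 0.96, Eb = 0.95, Ea = 0.65
E = 0.96 * 0.95 * 0.65 * 100 = 59.2800%

59.2800 %


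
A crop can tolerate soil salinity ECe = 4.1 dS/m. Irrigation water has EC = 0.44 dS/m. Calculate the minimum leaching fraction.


LR = ECiw / (5*ECe - ECiw)
LR = 0.44 / (5*4.1 - 0.44)
LR = 0.44 / 20.0600

0.0219


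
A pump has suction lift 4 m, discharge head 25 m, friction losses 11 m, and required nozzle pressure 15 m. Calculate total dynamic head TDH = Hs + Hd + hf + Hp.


TDH = Hs + Hd + hf + Hp = 4 + 25 + 11 + 15 = 55

55 m


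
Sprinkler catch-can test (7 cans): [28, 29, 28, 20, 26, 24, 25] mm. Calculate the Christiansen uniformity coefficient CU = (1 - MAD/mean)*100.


mean = 25.714286 mm
MAD = 2.326531 mm
CU = (1 - 2.326531/25.714286)*100

90.9524 %


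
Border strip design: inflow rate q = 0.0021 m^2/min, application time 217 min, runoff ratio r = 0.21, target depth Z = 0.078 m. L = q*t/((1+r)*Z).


L = q*t/((1+r)*Z)
L = 0.0021*217/((1+0.21)*0.078)
L = 0.4557/0.09438

4.8284 m


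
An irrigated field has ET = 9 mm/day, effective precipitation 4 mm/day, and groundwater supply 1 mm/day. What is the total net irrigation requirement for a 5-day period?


Daily deficit = ET - Pe - GW = 9 - 4 - 1 = 4 mm/day
NIR = 4 * 5 = 20 mm

20.0000 mm


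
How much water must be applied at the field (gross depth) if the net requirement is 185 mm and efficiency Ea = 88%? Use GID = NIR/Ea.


Ea = 88% = 0.88
GID = NIR / Ea = 185 / 0.88 = 210.2273 mm

210.2273 mm


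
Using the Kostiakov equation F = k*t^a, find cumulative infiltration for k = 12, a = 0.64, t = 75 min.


F = k * t^a = 12 * 75^0.64
F = 12 * 15.850363

190.2044 mm


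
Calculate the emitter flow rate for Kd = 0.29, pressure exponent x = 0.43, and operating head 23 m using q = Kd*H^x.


q = Kd * H^x = 0.29 * 23^0.43 = 0.29 * 3.850729

1.1167 L/h


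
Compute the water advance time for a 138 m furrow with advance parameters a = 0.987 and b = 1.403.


t = (L/a)^(1/b)
t = (138/0.987)^(1/1.403)
t = 139.817629^(1/1.403)

33.8273 min


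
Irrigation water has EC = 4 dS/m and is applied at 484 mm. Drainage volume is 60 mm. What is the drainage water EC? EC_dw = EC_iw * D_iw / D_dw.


EC_dw = EC_iw * D_iw / D_dw
EC_dw = 4 * 484 / 60
EC_dw = 1936 / 60

32.2667 dS/m


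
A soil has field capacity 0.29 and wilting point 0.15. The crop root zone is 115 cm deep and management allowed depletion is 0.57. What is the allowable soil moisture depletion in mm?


SMD = (FC - PWP) * d * MAD * 10
SMD = (0.29 - 0.15) * 115 * 0.57 * 10
SMD = 0.1400 * 115 * 0.57 * 10

91.7700 mm


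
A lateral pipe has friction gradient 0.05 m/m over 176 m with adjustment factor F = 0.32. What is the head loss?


hf = J * L * F = 0.05 * 176 * 0.32 = 2.8160 m

2.8160 m


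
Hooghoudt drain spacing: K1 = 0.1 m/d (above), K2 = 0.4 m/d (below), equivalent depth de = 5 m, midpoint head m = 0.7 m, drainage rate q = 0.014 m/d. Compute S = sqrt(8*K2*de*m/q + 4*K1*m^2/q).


S^2 = 8*K2*de*m/q + 4*K1*m^2/q
S^2 = 8*0.4*5*0.7/0.014 + 4*0.1*0.7^2/0.014
S = sqrt(814.0000)

28.5307 m


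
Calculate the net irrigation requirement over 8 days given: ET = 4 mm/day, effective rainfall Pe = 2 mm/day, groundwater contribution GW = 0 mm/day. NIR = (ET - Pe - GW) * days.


Daily deficit = ET - Pe - GW = 4 - 2 - 0 = 2 mm/day
NIR = 2 * 8 = 16 mm

16.0000 mm


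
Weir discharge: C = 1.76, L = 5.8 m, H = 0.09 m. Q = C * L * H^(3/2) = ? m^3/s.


Q = C * L * H^(3/2) = 1.76 * 5.8 * 0.09^1.5 = 1.76 * 5.8 * 0.027000

0.2756 m^3/s


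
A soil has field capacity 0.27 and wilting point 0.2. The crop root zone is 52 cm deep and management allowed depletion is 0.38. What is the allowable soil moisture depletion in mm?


SMD = (FC - PWP) * d * MAD * 10
SMD = (0.27 - 0.2) * 52 * 0.38 * 10
SMD = 0.0700 * 52 * 0.38 * 10

13.8320 mm


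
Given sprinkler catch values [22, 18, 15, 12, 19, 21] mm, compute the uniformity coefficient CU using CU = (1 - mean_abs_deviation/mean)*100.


mean = 17.833333 mm
MAD = 2.888889 mm
CU = (1 - 2.888889/17.833333)*100

83.8006 %


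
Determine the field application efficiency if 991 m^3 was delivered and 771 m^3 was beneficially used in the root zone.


Ea = V_root / V_field * 100 = 771 / 991 * 100 = 77.8002%

77.8002 %


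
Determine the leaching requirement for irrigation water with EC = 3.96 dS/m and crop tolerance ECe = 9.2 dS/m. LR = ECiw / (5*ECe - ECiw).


LR = ECiw / (5*ECe - ECiw)
LR = 3.96 / (5*9.2 - 3.96)
LR = 3.96 / 42.0400

0.0942


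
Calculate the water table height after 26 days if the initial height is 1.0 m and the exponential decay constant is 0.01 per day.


m = m0 * exp(-k*t)
m = 1.0 * exp(-0.01 * 26)
m = 1.0 * exp(-0.2600)

0.7711 m


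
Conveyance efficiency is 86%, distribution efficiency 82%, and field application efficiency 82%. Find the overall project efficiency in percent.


Ec = 0.86, Eb = 0.82, Ea = 0.82
E = 0.86 * 0.82 * 0.82 * 100 = 57.8264%

57.8264 %


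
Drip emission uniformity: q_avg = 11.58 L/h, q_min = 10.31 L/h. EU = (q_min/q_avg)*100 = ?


EU = (q_min/q_avg)*100 = (10.31/11.58)*100 = 89.0328%

89.0328 %


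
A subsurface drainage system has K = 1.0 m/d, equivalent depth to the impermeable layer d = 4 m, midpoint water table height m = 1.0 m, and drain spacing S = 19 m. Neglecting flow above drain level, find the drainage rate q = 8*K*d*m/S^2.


q = 8*K*d*m/S^2
q = 8*1.0*4*1.0/19^2
q = 32.0000 / 361

0.0886 m/d


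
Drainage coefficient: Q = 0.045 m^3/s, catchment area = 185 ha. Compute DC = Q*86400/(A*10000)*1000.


DC = Q * 86400 / (A * 10000) * 1000
DC = 0.045 * 86400 / (185 * 10000) * 1000
DC = 3888000.0000 / 1850000

2.1016 mm/day


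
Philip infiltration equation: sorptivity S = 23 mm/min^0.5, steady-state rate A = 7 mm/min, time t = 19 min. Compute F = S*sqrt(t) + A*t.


F = S*sqrt(t) + A*t
F = 23*sqrt(19) + 7*19
F = 23*4.358899 + 133

233.2547 mm


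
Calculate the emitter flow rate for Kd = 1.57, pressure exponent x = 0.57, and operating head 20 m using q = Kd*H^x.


q = Kd * H^x = 1.57 * 20^0.57 = 1.57 * 5.515528

8.6594 L/h


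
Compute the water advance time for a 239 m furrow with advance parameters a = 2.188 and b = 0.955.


t = (L/a)^(1/b)
t = (239/2.188)^(1/0.955)
t = 109.232176^(1/0.955)

136.2695 min


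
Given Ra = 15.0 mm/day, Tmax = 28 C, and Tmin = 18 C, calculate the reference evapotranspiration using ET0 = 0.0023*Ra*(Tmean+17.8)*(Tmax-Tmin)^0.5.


Tmean = (Tmax + Tmin)/2 = (28 + 18)/2 = 23.0
ET0 = 0.0023 * 15.0 * (23.0 + 17.8) * sqrt(28 - 18)
ET0 = 0.0023 * 15.0 * 40.8 * 3.162278

4.4512 mm/day


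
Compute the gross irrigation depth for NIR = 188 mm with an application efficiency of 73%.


Ea = 73% = 0.73
GID = NIR / Ea = 188 / 0.73 = 257.5342 mm

257.5342 mm


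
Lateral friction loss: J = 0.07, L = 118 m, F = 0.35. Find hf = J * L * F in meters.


hf = J * L * F = 0.07 * 118 * 0.35 = 2.8910 m

2.8910 m


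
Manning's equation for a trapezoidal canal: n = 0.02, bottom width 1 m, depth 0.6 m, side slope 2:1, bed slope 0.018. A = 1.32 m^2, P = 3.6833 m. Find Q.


R = A/P = 1.32/3.6833 = 0.358374
Q = (1/0.02) * 1.32 * 0.358374^(2/3) * 0.018^0.5

4.4676 m^3/s


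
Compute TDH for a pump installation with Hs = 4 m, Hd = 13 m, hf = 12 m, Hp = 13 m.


TDH = Hs + Hd + hf + Hp = 4 + 13 + 12 + 13 = 42

42 m


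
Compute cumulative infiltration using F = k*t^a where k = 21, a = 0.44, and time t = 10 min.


F = k * t^a = 21 * 10^0.44
F = 21 * 2.754229

57.8388 mm


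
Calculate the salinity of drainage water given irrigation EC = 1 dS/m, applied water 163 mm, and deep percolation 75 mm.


EC_dw = EC_iw * D_iw / D_dw
EC_dw = 1 * 163 / 75
EC_dw = 163 / 75

2.1733 dS/m


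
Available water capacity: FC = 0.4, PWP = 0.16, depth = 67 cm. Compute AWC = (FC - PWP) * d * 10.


AWC = (FC - PWP) * d * 10
AWC = (0.4 - 0.16) * 67 * 10
AWC = 0.2400 * 67 * 10

160.8000 mm


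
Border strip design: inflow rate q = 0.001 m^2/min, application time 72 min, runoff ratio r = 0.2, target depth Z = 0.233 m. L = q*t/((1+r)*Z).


L = q*t/((1+r)*Z)
L = 0.001*72/((1+0.2)*0.233)
L = 0.072/0.2796

0.2575 m


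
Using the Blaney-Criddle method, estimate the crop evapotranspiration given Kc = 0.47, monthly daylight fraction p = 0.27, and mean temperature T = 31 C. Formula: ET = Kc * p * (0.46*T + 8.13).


ET = Kc * p * (0.46*T + 8.13)
ET = 0.47 * 0.27 * (0.46*31 + 8.13)
ET = 0.47 * 0.27 * 22.3900

2.8413 mm/day


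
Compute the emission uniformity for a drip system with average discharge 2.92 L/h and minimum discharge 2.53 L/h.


EU = (q_min/q_avg)*100 = (2.53/2.92)*100 = 86.6438%

86.6438 %


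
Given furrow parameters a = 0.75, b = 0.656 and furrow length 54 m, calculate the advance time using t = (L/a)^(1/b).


t = (L/a)^(1/b)
t = (54/0.75)^(1/0.656)
t = 72.000000^(1/0.656)

678.1090 min


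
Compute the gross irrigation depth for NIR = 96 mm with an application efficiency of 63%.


Ea = 63% = 0.63
GID = NIR / Ea = 96 / 0.63 = 152.3810 mm

152.3810 mm


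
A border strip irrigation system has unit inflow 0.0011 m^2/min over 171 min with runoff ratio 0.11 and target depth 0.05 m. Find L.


L = q*t/((1+r)*Z)
L = 0.0011*171/((1+0.11)*0.05)
L = 0.1881/0.0555

3.3892 m


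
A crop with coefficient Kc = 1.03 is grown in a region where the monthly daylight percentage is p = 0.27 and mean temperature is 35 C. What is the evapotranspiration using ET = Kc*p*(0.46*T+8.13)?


ET = Kc * p * (0.46*T + 8.13)
ET = 1.03 * 0.27 * (0.46*35 + 8.13)
ET = 1.03 * 0.27 * 24.2300

6.7384 mm/day


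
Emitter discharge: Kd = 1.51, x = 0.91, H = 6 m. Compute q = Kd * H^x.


q = Kd * H^x = 1.51 * 6^0.91 = 1.51 * 5.106433

7.7107 L/h


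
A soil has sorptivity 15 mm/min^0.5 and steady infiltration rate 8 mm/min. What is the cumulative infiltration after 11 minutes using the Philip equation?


F = S*sqrt(t) + A*t
F = 15*sqrt(11) + 8*11
F = 15*3.316625 + 88

137.7494 mm


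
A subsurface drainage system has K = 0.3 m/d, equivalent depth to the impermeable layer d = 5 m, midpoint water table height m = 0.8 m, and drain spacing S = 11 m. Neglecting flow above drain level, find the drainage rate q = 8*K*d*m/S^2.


q = 8*K*d*m/S^2
q = 8*0.3*5*0.8/11^2
q = 9.6000 / 121

0.0793 m/d


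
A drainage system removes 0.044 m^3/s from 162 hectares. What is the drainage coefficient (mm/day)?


DC = Q * 86400 / (A * 10000) * 1000
DC = 0.044 * 86400 / (162 * 10000) * 1000
DC = 3801600.0000 / 1620000

2.3467 mm/day


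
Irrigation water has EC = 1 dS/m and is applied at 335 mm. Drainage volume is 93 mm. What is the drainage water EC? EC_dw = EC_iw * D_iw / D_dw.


EC_dw = EC_iw * D_iw / D_dw
EC_dw = 1 * 335 / 93
EC_dw = 335 / 93

3.6022 dS/m


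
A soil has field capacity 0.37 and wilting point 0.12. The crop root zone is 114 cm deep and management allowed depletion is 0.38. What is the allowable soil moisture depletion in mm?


SMD = (FC - PWP) * d * MAD * 10
SMD = (0.37 - 0.12) * 114 * 0.38 * 10
SMD = 0.2500 * 114 * 0.38 * 10

108.3000 mm


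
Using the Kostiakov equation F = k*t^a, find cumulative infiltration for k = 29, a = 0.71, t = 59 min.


F = k * t^a = 29 * 59^0.71
F = 29 * 18.084434

524.4486 mm


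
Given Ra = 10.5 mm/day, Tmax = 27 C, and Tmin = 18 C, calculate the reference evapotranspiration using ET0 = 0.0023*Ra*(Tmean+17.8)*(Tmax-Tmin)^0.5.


Tmean = (Tmax + Tmin)/2 = (27 + 18)/2 = 22.5
ET0 = 0.0023 * 10.5 * (22.5 + 17.8) * sqrt(27 - 18)
ET0 = 0.0023 * 10.5 * 40.3 * 3.000000

2.9197 mm/day


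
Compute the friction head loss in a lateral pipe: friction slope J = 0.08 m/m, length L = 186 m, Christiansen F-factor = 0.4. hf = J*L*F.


hf = J * L * F = 0.08 * 186 * 0.4 = 5.9520 m

5.9520 m


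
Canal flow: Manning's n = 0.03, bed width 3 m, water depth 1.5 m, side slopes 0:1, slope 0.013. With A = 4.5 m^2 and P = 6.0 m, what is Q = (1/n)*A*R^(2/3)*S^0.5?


R = A/P = 4.5/6.0 = 0.750000
Q = (1/0.03) * 4.5 * 0.750000^(2/3) * 0.013^0.5

14.1179 m^3/s


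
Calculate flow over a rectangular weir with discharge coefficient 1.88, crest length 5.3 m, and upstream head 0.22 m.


Q = C * L * H^(3/2) = 1.88 * 5.3 * 0.22^1.5 = 1.88 * 5.3 * 0.103189

1.0282 m^3/s


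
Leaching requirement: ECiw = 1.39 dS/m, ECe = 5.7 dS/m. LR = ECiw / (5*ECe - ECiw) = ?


LR = ECiw / (5*ECe - ECiw)
LR = 1.39 / (5*5.7 - 1.39)
LR = 1.39 / 27.1100

0.0513


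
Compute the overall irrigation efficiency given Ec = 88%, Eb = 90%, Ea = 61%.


Ec = 0.88, Eb = 0.9, Ea = 0.61
E = 0.88 * 0.9 * 0.61 * 100 = 48.3120%

48.3120 %


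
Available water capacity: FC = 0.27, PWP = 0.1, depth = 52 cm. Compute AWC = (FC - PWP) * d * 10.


AWC = (FC - PWP) * d * 10
AWC = (0.27 - 0.1) * 52 * 10
AWC = 0.1700 * 52 * 10

88.4000 mm


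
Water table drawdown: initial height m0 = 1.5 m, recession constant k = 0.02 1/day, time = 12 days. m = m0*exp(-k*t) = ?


m = m0 * exp(-k*t)
m = 1.5 * exp(-0.02 * 12)
m = 1.5 * exp(-0.2400)

1.1799 m


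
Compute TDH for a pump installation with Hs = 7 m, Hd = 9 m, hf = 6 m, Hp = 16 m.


TDH = Hs + Hd + hf + Hp = 7 + 9 + 6 + 16 = 38

38 m


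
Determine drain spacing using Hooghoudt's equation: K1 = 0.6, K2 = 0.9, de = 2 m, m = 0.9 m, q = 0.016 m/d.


S^2 = 8*K2*de*m/q + 4*K1*m^2/q
S^2 = 8*0.9*2*0.9/0.016 + 4*0.6*0.9^2/0.016
S = sqrt(931.5000)

30.5205 m


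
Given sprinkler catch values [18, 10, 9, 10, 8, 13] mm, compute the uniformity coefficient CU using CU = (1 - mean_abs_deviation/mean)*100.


mean = 11.333333 mm
MAD = 2.777778 mm
CU = (1 - 2.777778/11.333333)*100

75.4902 %


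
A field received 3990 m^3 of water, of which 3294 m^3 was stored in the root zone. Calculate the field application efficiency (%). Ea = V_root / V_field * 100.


Ea = V_root / V_field * 100 = 3294 / 3990 * 100 = 82.5564%

82.5564 %


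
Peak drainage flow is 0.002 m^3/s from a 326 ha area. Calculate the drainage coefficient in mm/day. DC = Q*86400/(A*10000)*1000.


DC = Q * 86400 / (A * 10000) * 1000
DC = 0.002 * 86400 / (326 * 10000) * 1000
DC = 172800.0000 / 3260000

0.0530 mm/day


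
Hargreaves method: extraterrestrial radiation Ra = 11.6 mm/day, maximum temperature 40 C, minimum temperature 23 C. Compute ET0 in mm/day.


Tmean = (Tmax + Tmin)/2 = (40 + 23)/2 = 31.5
ET0 = 0.0023 * 11.6 * (31.5 + 17.8) * sqrt(40 - 23)
ET0 = 0.0023 * 11.6 * 49.3 * 4.123106

5.4232 mm/day


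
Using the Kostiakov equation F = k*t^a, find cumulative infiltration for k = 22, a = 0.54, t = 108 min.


F = k * t^a = 22 * 108^0.54
F = 22 * 12.532821

275.7221 mm


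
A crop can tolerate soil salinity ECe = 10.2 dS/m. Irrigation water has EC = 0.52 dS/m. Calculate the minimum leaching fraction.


LR = ECiw / (5*ECe - ECiw)
LR = 0.52 / (5*10.2 - 0.52)
LR = 0.52 / 50.4800

0.0103


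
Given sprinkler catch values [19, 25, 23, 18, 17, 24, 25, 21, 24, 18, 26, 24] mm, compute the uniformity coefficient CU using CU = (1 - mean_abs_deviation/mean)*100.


mean = 22.000000 mm
MAD = 2.833333 mm
CU = (1 - 2.833333/22.000000)*100

87.1212 %


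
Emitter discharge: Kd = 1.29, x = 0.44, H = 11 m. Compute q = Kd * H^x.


q = Kd * H^x = 1.29 * 11^0.44 = 1.29 * 2.872187

3.7051 L/h


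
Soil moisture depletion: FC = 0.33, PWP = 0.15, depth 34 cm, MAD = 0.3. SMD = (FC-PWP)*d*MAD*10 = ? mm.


SMD = (FC - PWP) * d * MAD * 10
SMD = (0.33 - 0.15) * 34 * 0.3 * 10
SMD = 0.1800 * 34 * 0.3 * 10

18.3600 mm


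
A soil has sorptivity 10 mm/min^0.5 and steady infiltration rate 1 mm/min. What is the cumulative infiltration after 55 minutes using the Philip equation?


F = S*sqrt(t) + A*t
F = 10*sqrt(55) + 1*55
F = 10*7.416198 + 55

129.1620 mm


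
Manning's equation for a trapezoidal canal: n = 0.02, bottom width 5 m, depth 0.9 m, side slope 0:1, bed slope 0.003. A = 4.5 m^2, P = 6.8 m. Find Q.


R = A/P = 4.5/6.8 = 0.661765
Q = (1/0.02) * 4.5 * 0.661765^(2/3) * 0.003^0.5

9.3586 m^3/s


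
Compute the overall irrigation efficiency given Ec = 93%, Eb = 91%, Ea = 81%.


Ec = 0.93, Eb = 0.91, Ea = 0.81
E = 0.93 * 0.91 * 0.81 * 100 = 68.5503%

68.5503 %


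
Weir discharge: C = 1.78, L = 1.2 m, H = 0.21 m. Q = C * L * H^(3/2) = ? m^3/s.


Q = C * L * H^(3/2) = 1.78 * 1.2 * 0.21^1.5 = 1.78 * 1.2 * 0.096234

0.2056 m^3/s


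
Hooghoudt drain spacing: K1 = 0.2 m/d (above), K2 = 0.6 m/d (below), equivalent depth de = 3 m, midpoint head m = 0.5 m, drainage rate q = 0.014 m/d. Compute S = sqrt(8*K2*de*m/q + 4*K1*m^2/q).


S^2 = 8*K2*de*m/q + 4*K1*m^2/q
S^2 = 8*0.6*3*0.5/0.014 + 4*0.2*0.5^2/0.014
S = sqrt(528.5714)

22.9907 m


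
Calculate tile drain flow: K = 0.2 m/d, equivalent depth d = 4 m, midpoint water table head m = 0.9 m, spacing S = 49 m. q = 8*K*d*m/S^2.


q = 8*K*d*m/S^2
q = 8*0.2*4*0.9/49^2
q = 5.7600 / 2401

0.0024 m/d


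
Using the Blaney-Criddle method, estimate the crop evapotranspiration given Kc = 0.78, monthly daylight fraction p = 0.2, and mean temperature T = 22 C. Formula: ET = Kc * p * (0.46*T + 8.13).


ET = Kc * p * (0.46*T + 8.13)
ET = 0.78 * 0.2 * (0.46*22 + 8.13)
ET = 0.78 * 0.2 * 18.2500

2.8470 mm/day


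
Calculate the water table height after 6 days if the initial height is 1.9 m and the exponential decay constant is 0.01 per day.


m = m0 * exp(-k*t)
m = 1.9 * exp(-0.01 * 6)
m = 1.9 * exp(-0.0600)

1.7894 m


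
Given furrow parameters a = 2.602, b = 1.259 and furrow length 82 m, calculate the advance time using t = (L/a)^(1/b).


t = (L/a)^(1/b)
t = (82/2.602)^(1/1.259)
t = 31.514220^(1/1.259)

15.4966 min


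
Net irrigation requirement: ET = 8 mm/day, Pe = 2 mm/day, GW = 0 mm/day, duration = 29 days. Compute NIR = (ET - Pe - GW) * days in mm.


Daily deficit = ET - Pe - GW = 8 - 2 - 0 = 6 mm/day
NIR = 6 * 29 = 174 mm

174.0000 mm


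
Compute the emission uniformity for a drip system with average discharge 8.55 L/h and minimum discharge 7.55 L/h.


EU = (q_min/q_avg)*100 = (7.55/8.55)*100 = 88.3041%

88.3041 %


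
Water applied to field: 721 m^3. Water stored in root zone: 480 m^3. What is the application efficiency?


Ea = V_root / V_field * 100 = 480 / 721 * 100 = 66.5742%

66.5742 %


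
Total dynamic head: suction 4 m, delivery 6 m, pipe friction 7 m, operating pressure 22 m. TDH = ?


TDH = Hs + Hd + hf + Hp = 4 + 6 + 7 + 22 = 39

39 m


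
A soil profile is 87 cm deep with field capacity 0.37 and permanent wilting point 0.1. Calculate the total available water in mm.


AWC = (FC - PWP) * d * 10
AWC = (0.37 - 0.1) * 87 * 10
AWC = 0.2700 * 87 * 10

234.9000 mm


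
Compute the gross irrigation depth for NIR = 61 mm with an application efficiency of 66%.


Ea = 66% = 0.66
GID = NIR / Ea = 61 / 0.66 = 92.4242 mm

92.4242 mm


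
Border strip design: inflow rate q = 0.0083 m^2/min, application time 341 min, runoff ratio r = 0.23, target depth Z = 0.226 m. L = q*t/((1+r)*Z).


L = q*t/((1+r)*Z)
L = 0.0083*341/((1+0.23)*0.226)
L = 2.8303/0.27798

10.1817 m


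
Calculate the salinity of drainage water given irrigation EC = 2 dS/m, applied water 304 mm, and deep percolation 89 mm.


EC_dw = EC_iw * D_iw / D_dw
EC_dw = 2 * 304 / 89
EC_dw = 608 / 89

6.8315 dS/m


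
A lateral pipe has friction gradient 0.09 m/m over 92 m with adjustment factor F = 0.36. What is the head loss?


hf = J * L * F = 0.09 * 92 * 0.36 = 2.9808 m

2.9808 m


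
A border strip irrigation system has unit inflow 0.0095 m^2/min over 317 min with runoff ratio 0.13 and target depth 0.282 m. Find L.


L = q*t/((1+r)*Z)
L = 0.0095*317/((1+0.13)*0.282)
L = 3.0115/0.31866

9.4505 m


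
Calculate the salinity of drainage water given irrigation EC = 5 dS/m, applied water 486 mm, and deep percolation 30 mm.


EC_dw = EC_iw * D_iw / D_dw
EC_dw = 5 * 486 / 30
EC_dw = 2430 / 30

81.0000 dS/m


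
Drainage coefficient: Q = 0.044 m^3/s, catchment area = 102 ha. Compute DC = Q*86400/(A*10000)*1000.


DC = Q * 86400 / (A * 10000) * 1000
DC = 0.044 * 86400 / (102 * 10000) * 1000
DC = 3801600.0000 / 1020000

3.7271 mm/day


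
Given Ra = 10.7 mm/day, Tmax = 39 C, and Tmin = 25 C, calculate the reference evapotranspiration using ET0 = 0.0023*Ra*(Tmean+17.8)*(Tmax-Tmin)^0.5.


Tmean = (Tmax + Tmin)/2 = (39 + 25)/2 = 32.0
ET0 = 0.0023 * 10.7 * (32.0 + 17.8) * sqrt(39 - 25)
ET0 = 0.0023 * 10.7 * 49.8 * 3.741657

4.5857 mm/day


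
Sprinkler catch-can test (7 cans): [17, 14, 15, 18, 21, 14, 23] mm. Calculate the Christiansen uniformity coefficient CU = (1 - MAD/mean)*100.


mean = 17.428571 mm
MAD = 2.775510 mm
CU = (1 - 2.775510/17.428571)*100

84.0749 %


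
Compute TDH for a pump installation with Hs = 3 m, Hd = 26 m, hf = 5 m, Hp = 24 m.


TDH = Hs + Hd + hf + Hp = 3 + 26 + 5 + 24 = 58

58 m


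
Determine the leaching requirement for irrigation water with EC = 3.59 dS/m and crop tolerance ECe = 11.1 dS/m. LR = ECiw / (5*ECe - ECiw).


LR = ECiw / (5*ECe - ECiw)
LR = 3.59 / (5*11.1 - 3.59)
LR = 3.59 / 51.9100

0.0692


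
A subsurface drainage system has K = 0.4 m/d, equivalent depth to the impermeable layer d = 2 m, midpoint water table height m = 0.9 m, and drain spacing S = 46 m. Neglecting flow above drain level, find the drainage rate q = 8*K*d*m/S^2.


q = 8*K*d*m/S^2
q = 8*0.4*2*0.9/46^2
q = 5.7600 / 2116

0.0027 m/d


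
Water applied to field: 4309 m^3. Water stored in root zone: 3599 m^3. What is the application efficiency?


Ea = V_root / V_field * 100 = 3599 / 4309 * 100 = 83.5229%

83.5229 %


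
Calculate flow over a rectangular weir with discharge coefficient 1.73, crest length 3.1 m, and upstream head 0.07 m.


Q = C * L * H^(3/2) = 1.73 * 3.1 * 0.07^1.5 = 1.73 * 3.1 * 0.018520

0.0993 m^3/s


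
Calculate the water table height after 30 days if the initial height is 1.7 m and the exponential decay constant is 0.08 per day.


m = m0 * exp(-k*t)
m = 1.7 * exp(-0.08 * 30)
m = 1.7 * exp(-2.4000)

0.1542 m


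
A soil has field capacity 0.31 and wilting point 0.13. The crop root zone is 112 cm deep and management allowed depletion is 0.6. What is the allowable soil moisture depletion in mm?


SMD = (FC - PWP) * d * MAD * 10
SMD = (0.31 - 0.13) * 112 * 0.6 * 10
SMD = 0.1800 * 112 * 0.6 * 10

120.9600 mm


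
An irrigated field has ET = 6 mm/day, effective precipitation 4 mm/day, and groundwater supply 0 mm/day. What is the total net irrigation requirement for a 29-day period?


Daily deficit = ET - Pe - GW = 6 - 4 - 0 = 2 mm/day
NIR = 2 * 29 = 58 mm

58.0000 mm


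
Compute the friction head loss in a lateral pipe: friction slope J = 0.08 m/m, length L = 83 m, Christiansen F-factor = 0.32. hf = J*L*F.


hf = J * L * F = 0.08 * 83 * 0.32 = 2.1248 m

2.1248 m


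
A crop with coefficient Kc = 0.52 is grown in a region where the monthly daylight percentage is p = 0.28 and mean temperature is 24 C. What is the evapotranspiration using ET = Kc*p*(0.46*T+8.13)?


ET = Kc * p * (0.46*T + 8.13)
ET = 0.52 * 0.28 * (0.46*24 + 8.13)
ET = 0.52 * 0.28 * 19.1700

2.7912 mm/day


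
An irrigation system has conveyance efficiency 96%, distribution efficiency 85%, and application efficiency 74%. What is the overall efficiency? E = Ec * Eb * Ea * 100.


Ec = 0.96, Eb = 0.85, Ea = 0.74
E = 0.96 * 0.85 * 0.74 * 100 = 60.3840%

60.3840 %


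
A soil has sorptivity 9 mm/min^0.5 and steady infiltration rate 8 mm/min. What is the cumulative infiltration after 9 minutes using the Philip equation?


F = S*sqrt(t) + A*t
F = 9*sqrt(9) + 8*9
F = 9*3.000000 + 72

99.0000 mm


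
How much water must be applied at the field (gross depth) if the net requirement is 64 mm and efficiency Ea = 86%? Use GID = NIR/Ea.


Ea = 86% = 0.86
GID = NIR / Ea = 64 / 0.86 = 74.4186 mm

74.4186 mm


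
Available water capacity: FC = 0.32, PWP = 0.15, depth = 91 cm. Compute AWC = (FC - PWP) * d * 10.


AWC = (FC - PWP) * d * 10
AWC = (0.32 - 0.15) * 91 * 10
AWC = 0.1700 * 91 * 10

154.7000 mm


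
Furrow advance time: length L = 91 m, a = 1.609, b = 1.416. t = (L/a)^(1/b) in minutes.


t = (L/a)^(1/b)
t = (91/1.609)^(1/1.416)
t = 56.556868^(1/1.416)

17.2835 min


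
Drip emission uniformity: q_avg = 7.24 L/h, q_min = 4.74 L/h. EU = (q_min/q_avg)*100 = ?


EU = (q_min/q_avg)*100 = (4.74/7.24)*100 = 65.4696%

65.4696 %


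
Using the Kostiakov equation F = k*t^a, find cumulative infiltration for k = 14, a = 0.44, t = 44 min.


F = k * t^a = 14 * 44^0.44
F = 14 * 5.285903

74.0026 mm


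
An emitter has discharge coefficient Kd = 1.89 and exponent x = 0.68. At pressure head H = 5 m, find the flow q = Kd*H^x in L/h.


q = Kd * H^x = 1.89 * 5^0.68 = 1.89 * 2.987443

5.6463 L/h


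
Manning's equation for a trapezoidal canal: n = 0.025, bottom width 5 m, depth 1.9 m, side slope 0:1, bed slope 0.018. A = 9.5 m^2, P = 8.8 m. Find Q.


R = A/P = 9.5/8.8 = 1.079545
Q = (1/0.025) * 9.5 * 1.079545^(2/3) * 0.018^0.5

53.6513 m^3/s


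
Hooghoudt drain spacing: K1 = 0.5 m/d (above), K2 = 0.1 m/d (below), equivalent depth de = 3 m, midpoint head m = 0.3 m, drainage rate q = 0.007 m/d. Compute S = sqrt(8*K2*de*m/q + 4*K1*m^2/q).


S^2 = 8*K2*de*m/q + 4*K1*m^2/q
S^2 = 8*0.1*3*0.3/0.007 + 4*0.5*0.3^2/0.007
S = sqrt(128.5714)

11.3389 m


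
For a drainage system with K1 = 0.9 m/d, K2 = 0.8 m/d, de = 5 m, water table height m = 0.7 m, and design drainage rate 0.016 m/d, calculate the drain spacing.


S^2 = 8*K2*de*m/q + 4*K1*m^2/q
S^2 = 8*0.8*5*0.7/0.016 + 4*0.9*0.7^2/0.016
S = sqrt(1510.2500)

38.8619 m


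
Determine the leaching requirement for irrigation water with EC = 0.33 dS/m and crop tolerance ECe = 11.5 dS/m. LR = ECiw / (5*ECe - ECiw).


LR = ECiw / (5*ECe - ECiw)
LR = 0.33 / (5*11.5 - 0.33)
LR = 0.33 / 57.1700

0.0058


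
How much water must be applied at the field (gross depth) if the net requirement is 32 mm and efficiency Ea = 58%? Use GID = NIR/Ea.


Ea = 58% = 0.58
GID = NIR / Ea = 32 / 0.58 = 55.1724 mm

55.1724 mm


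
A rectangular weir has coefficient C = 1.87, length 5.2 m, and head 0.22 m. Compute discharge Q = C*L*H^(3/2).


Q = C * L * H^(3/2) = 1.87 * 5.2 * 0.22^1.5 = 1.87 * 5.2 * 0.103189

1.0034 m^3/s


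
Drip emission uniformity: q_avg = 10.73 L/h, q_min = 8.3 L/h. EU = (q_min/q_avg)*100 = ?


EU = (q_min/q_avg)*100 = (8.3/10.73)*100 = 77.3532%

77.3532 %


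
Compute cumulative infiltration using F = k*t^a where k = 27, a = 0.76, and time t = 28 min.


F = k * t^a = 27 * 28^0.76
F = 27 * 12.584620

339.7847 mm


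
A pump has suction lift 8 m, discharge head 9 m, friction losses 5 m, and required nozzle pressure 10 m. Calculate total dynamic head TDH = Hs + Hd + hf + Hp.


TDH = Hs + Hd + hf + Hp = 8 + 9 + 5 + 10 = 32

32 m


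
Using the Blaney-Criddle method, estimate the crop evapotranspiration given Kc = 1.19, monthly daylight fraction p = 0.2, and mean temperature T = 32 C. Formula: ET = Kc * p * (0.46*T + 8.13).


ET = Kc * p * (0.46*T + 8.13)
ET = 1.19 * 0.2 * (0.46*32 + 8.13)
ET = 1.19 * 0.2 * 22.8500

5.4383 mm/day


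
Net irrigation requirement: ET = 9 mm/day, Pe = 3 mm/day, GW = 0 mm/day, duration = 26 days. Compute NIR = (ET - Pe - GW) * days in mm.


Daily deficit = ET - Pe - GW = 9 - 3 - 0 = 6 mm/day
NIR = 6 * 26 = 156 mm

156.0000 mm


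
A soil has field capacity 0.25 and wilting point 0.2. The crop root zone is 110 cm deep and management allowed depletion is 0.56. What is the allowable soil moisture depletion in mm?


SMD = (FC - PWP) * d * MAD * 10
SMD = (0.25 - 0.2) * 110 * 0.56 * 10
SMD = 0.0500 * 110 * 0.56 * 10

30.8000 mm


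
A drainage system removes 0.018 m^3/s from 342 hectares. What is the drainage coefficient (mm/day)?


DC = Q * 86400 / (A * 10000) * 1000
DC = 0.018 * 86400 / (342 * 10000) * 1000
DC = 1555200.0000 / 3420000

0.4547 mm/day


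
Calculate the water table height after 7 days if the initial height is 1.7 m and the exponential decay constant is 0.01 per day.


m = m0 * exp(-k*t)
m = 1.7 * exp(-0.01 * 7)
m = 1.7 * exp(-0.0700)

1.5851 m


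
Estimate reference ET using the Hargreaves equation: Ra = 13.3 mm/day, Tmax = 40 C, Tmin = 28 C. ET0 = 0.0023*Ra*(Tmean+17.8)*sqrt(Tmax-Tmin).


Tmean = (Tmax + Tmin)/2 = (40 + 28)/2 = 34.0
ET0 = 0.0023 * 13.3 * (34.0 + 17.8) * sqrt(40 - 28)
ET0 = 0.0023 * 13.3 * 51.8 * 3.464102

5.4891 mm/day


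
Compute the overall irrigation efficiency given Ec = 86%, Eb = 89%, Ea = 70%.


Ec = 0.86, Eb = 0.89, Ea = 0.7
E = 0.86 * 0.89 * 0.7 * 100 = 53.5780%

53.5780 %


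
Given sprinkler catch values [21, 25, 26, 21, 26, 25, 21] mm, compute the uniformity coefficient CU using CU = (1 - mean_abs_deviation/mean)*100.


mean = 23.571429 mm
MAD = 2.204082 mm
CU = (1 - 2.204082/23.571429)*100

90.6493 %


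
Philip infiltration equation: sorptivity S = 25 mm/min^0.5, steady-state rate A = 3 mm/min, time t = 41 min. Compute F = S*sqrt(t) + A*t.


F = S*sqrt(t) + A*t
F = 25*sqrt(41) + 3*41
F = 25*6.403124 + 123

283.0781 mm


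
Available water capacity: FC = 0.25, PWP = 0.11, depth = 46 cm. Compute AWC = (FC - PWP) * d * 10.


AWC = (FC - PWP) * d * 10
AWC = (0.25 - 0.11) * 46 * 10
AWC = 0.1400 * 46 * 10

64.4000 mm


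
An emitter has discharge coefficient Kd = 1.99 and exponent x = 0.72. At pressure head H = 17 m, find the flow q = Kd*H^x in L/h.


q = Kd * H^x = 1.99 * 17^0.72 = 1.99 * 7.689945

15.3030 L/h


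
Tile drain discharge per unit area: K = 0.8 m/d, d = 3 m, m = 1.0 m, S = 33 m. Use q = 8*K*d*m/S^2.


q = 8*K*d*m/S^2
q = 8*0.8*3*1.0/33^2
q = 19.2000 / 1089

0.0176 m/d


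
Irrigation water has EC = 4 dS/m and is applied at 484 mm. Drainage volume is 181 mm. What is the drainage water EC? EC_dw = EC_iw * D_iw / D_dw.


EC_dw = EC_iw * D_iw / D_dw
EC_dw = 4 * 484 / 181
EC_dw = 1936 / 181

10.6961 dS/m


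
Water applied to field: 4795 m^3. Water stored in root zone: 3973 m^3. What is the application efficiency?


Ea = V_root / V_field * 100 = 3973 / 4795 * 100 = 82.8571%

82.8571 %


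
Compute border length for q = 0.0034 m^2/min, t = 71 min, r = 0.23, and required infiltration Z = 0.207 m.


L = q*t/((1+r)*Z)
L = 0.0034*71/((1+0.23)*0.207)
L = 0.2414/0.25461

0.9481 m


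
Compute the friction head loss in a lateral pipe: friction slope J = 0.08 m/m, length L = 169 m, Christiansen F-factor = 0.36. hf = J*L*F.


hf = J * L * F = 0.08 * 169 * 0.36 = 4.8672 m

4.8672 m


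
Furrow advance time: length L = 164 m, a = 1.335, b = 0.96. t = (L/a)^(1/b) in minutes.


t = (L/a)^(1/b)
t = (164/1.335)^(1/0.96)
t = 122.846442^(1/0.96)

150.1134 min


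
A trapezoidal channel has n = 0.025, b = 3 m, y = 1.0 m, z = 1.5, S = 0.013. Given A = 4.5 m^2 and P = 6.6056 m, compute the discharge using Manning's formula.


R = A/P = 4.5/6.6056 = 0.681240
Q = (1/0.025) * 4.5 * 0.681240^(2/3) * 0.013^0.5

15.8895 m^3/s


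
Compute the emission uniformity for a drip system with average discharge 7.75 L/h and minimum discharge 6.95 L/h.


EU = (q_min/q_avg)*100 = (6.95/7.75)*100 = 89.6774%

89.6774 %


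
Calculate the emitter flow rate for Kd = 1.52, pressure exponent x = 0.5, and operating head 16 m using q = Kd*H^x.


q = Kd * H^x = 1.52 * 16^0.5 = 1.52 * 4.000000

6.0800 L/h


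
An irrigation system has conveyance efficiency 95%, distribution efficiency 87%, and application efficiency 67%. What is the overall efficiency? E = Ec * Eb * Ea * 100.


Ec = 0.95, Eb = 0.87, Ea = 0.67
E = 0.95 * 0.87 * 0.67 * 100 = 55.3755%

55.3755 %


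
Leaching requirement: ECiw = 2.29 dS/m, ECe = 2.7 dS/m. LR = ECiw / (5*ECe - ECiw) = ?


LR = ECiw / (5*ECe - ECiw)
LR = 2.29 / (5*2.7 - 2.29)
LR = 2.29 / 11.2100

0.2043


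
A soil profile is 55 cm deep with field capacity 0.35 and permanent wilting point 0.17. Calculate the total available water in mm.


AWC = (FC - PWP) * d * 10
AWC = (0.35 - 0.17) * 55 * 10
AWC = 0.1800 * 55 * 10

99.0000 mm


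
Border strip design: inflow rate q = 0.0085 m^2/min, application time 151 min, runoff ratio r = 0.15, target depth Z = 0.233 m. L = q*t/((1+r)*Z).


L = q*t/((1+r)*Z)
L = 0.0085*151/((1+0.15)*0.233)
L = 1.2835/0.26795

4.7901 m


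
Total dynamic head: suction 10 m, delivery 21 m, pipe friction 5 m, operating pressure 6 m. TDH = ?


TDH = Hs + Hd + hf + Hp = 10 + 21 + 5 + 6 = 42

42 m


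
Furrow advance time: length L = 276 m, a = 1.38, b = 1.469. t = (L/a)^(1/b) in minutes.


t = (L/a)^(1/b)
t = (276/1.38)^(1/1.469)
t = 200.000000^(1/1.469)

36.8461 min


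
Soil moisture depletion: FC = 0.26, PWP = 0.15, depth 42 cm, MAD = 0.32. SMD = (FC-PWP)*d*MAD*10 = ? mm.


SMD = (FC - PWP) * d * MAD * 10
SMD = (0.26 - 0.15) * 42 * 0.32 * 10
SMD = 0.1100 * 42 * 0.32 * 10

14.7840 mm
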